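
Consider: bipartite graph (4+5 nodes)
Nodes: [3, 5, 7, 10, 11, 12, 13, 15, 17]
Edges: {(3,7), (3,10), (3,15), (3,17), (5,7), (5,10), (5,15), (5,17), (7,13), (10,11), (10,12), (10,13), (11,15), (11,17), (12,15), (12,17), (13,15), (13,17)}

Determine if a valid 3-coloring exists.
Yes, G is 3-colorable

A valid 3-coloring: color 1: [7, 10, 15, 17]; color 2: [3, 5, 11, 12, 13].
(χ(G) = 2 ≤ 3.)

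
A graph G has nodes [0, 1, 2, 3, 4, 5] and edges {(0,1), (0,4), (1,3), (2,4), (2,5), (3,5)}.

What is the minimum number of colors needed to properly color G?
χ(G) = 2

Clique number ω(G) = 2 (lower bound: χ ≥ ω).
The graph is bipartite (no odd cycle), so 2 colors suffice: χ(G) = 2.
A valid 2-coloring: color 1: [0, 2, 3]; color 2: [1, 4, 5].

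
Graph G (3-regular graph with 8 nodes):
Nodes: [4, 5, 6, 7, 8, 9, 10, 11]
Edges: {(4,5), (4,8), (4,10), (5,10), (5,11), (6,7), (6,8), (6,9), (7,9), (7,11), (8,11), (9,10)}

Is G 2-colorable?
The clique on vertices [4, 5, 10] has size 3 > 2, so it alone needs 3 colors.

No, G is not 2-colorable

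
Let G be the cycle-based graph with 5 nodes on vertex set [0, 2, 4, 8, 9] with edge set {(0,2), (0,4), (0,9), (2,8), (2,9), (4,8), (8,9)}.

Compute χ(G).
Clique number ω(G) = 3 (lower bound: χ ≥ ω).
The clique on [0, 2, 9] has size 3, forcing χ ≥ 3, and the coloring below uses 3 colors, so χ(G) = 3.
A valid 3-coloring: color 1: [0, 8]; color 2: [2, 4]; color 3: [9].

χ(G) = 3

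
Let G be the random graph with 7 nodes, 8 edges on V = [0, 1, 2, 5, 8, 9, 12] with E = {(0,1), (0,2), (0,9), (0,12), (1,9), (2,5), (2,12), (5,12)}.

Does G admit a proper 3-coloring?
A valid 3-coloring: color 1: [0, 5, 8]; color 2: [2, 9]; color 3: [1, 12].
(χ(G) = 3 ≤ 3.)

Yes, G is 3-colorable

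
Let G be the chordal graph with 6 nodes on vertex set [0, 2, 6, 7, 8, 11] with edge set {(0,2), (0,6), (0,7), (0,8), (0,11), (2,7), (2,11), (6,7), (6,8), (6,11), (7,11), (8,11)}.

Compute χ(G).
χ(G) = 4

Clique number ω(G) = 4 (lower bound: χ ≥ ω).
The clique on [0, 2, 7, 11] has size 4, forcing χ ≥ 4, and the coloring below uses 4 colors, so χ(G) = 4.
A valid 4-coloring: color 1: [0]; color 2: [11]; color 3: [2, 6]; color 4: [7, 8].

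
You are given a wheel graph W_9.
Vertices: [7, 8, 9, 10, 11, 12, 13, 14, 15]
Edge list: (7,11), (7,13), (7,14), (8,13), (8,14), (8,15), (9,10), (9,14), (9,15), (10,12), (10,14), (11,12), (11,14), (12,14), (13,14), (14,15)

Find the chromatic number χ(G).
χ(G) = 3

Clique number ω(G) = 3 (lower bound: χ ≥ ω).
The clique on [7, 11, 14] has size 3, forcing χ ≥ 3, and the coloring below uses 3 colors, so χ(G) = 3.
A valid 3-coloring: color 1: [14]; color 2: [10, 11, 13, 15]; color 3: [7, 8, 9, 12].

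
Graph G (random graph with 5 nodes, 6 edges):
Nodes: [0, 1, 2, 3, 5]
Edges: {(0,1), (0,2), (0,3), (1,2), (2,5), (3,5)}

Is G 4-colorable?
A valid 4-coloring: color 1: [2, 3]; color 2: [0, 5]; color 3: [1].
(χ(G) = 3 ≤ 4.)

Yes, G is 4-colorable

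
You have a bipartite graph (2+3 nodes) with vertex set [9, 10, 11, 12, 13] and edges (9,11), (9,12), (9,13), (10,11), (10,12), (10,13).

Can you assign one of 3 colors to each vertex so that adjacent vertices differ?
Yes, G is 3-colorable

A valid 3-coloring: color 1: [9, 10]; color 2: [11, 12, 13].
(χ(G) = 2 ≤ 3.)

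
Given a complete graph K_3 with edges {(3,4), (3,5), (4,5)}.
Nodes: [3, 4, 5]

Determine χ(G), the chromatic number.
χ(G) = 3

Clique number ω(G) = 3 (lower bound: χ ≥ ω).
The clique on [3, 4, 5] has size 3, forcing χ ≥ 3, and the coloring below uses 3 colors, so χ(G) = 3.
A valid 3-coloring: color 1: [3]; color 2: [5]; color 3: [4].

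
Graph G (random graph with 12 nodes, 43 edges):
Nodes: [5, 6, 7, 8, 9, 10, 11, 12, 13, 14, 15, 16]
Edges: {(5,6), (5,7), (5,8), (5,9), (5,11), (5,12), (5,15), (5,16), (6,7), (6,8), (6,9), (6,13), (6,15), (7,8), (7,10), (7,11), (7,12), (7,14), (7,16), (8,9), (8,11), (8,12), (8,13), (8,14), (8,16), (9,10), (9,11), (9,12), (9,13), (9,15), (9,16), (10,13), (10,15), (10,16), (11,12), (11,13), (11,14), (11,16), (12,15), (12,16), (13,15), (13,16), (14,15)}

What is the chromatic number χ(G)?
χ(G) = 6

Clique number ω(G) = 6 (lower bound: χ ≥ ω).
The clique on [5, 8, 9, 11, 12, 16] has size 6, forcing χ ≥ 6, and the coloring below uses 6 colors, so χ(G) = 6.
A valid 6-coloring: color 1: [8, 15]; color 2: [7, 9]; color 3: [6, 14, 16]; color 4: [5, 13]; color 5: [10, 11]; color 6: [12].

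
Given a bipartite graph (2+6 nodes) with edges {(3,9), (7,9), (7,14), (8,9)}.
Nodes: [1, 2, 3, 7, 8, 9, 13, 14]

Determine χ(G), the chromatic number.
Clique number ω(G) = 2 (lower bound: χ ≥ ω).
The graph is bipartite (no odd cycle), so 2 colors suffice: χ(G) = 2.
A valid 2-coloring: color 1: [1, 2, 9, 13, 14]; color 2: [3, 7, 8].

χ(G) = 2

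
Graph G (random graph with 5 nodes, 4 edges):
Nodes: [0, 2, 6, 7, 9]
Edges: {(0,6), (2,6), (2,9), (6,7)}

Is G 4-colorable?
Yes, G is 4-colorable

A valid 4-coloring: color 1: [6, 9]; color 2: [0, 2, 7].
(χ(G) = 2 ≤ 4.)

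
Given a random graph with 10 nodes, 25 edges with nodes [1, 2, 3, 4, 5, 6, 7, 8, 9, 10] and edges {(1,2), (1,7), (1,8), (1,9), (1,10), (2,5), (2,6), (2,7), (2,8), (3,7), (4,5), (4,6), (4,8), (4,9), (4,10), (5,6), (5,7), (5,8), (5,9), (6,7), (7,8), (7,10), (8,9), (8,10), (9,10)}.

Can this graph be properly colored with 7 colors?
A valid 7-coloring: color 1: [4, 7]; color 2: [3, 6, 8]; color 3: [1, 5]; color 4: [2, 10]; color 5: [9].
(χ(G) = 5 ≤ 7.)

Yes, G is 7-colorable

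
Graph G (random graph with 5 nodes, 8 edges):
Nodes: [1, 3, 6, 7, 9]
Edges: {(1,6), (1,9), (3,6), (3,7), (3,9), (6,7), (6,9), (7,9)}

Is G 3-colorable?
The clique on vertices [3, 6, 7, 9] has size 4 > 3, so it alone needs 4 colors.

No, G is not 3-colorable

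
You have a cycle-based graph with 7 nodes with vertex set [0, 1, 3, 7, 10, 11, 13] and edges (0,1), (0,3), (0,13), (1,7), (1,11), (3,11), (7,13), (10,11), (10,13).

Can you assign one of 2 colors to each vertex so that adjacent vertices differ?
No, G is not 2-colorable

Odd cycle [13, 10, 11, 1, 7] needs 3 colors (χ ≥ 3).
Hence χ(G) ≥ 3 > 2, so no proper 2-coloring exists.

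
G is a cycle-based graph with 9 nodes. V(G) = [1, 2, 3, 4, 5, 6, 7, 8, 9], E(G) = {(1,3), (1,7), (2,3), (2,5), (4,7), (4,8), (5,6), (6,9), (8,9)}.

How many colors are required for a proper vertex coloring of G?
Clique number ω(G) = 2 (lower bound: χ ≥ ω).
Odd cycle [7, 4, 8, 9, 6, 5, 2, 3, 1] needs 3 colors (χ ≥ 3).
The coloring below uses 3 colors, so χ(G) = 3.
A valid 3-coloring: color 1: [3, 6, 7, 8]; color 2: [1, 4, 5, 9]; color 3: [2].

χ(G) = 3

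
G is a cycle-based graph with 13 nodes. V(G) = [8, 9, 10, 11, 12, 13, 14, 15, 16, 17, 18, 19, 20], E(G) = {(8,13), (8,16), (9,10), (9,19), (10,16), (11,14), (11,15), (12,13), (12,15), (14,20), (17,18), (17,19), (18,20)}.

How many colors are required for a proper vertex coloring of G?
Clique number ω(G) = 2 (lower bound: χ ≥ ω).
Odd cycle [9, 19, 17, 18, 20, 14, 11, 15, 12, 13, 8, 16, 10] needs 3 colors (χ ≥ 3).
The coloring below uses 3 colors, so χ(G) = 3.
A valid 3-coloring: color 1: [9, 11, 12, 16, 17, 20]; color 2: [10, 13, 14, 15, 18, 19]; color 3: [8].

χ(G) = 3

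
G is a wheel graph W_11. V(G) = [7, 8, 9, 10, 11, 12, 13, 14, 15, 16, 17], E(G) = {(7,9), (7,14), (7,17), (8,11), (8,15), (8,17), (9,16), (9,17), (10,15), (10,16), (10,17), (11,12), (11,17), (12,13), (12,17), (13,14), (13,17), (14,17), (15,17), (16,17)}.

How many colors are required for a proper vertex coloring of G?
χ(G) = 3

Clique number ω(G) = 3 (lower bound: χ ≥ ω).
The clique on [7, 9, 17] has size 3, forcing χ ≥ 3, and the coloring below uses 3 colors, so χ(G) = 3.
A valid 3-coloring: color 1: [17]; color 2: [8, 9, 10, 12, 14]; color 3: [7, 11, 13, 15, 16].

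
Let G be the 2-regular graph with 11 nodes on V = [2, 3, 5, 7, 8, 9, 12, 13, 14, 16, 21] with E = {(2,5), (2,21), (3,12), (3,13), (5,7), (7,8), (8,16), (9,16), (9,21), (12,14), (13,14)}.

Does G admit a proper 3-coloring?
A valid 3-coloring: color 1: [5, 8, 9, 12, 13]; color 2: [2, 3, 7, 14, 16]; color 3: [21].
(χ(G) = 3 ≤ 3.)

Yes, G is 3-colorable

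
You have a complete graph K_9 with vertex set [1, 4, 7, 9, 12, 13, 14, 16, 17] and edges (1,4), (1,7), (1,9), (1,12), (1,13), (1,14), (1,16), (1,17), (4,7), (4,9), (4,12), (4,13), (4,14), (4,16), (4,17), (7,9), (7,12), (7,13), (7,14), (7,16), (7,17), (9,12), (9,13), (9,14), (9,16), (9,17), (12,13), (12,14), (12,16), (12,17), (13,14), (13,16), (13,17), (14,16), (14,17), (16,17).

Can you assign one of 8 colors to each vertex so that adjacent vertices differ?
No, G is not 8-colorable

The clique on vertices [1, 4, 7, 9, 12, 13, 14, 16, 17] has size 9 > 8, so it alone needs 9 colors.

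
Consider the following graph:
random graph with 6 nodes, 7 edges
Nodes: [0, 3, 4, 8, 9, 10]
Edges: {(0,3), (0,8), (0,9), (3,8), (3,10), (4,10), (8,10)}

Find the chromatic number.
χ(G) = 3

Clique number ω(G) = 3 (lower bound: χ ≥ ω).
The clique on [0, 3, 8] has size 3, forcing χ ≥ 3, and the coloring below uses 3 colors, so χ(G) = 3.
A valid 3-coloring: color 1: [3, 4, 9]; color 2: [8]; color 3: [0, 10].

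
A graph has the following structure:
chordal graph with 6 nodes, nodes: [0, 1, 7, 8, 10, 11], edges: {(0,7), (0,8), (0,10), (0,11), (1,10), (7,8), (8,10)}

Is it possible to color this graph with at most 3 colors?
A valid 3-coloring: color 1: [0, 1]; color 2: [8, 11]; color 3: [7, 10].
(χ(G) = 3 ≤ 3.)

Yes, G is 3-colorable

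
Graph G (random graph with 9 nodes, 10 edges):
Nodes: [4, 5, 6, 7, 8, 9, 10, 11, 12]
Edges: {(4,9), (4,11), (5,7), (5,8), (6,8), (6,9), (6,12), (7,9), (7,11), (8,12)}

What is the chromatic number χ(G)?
χ(G) = 3

Clique number ω(G) = 3 (lower bound: χ ≥ ω).
The clique on [6, 8, 12] has size 3, forcing χ ≥ 3, and the coloring below uses 3 colors, so χ(G) = 3.
A valid 3-coloring: color 1: [4, 6, 7, 10]; color 2: [8, 9, 11]; color 3: [5, 12].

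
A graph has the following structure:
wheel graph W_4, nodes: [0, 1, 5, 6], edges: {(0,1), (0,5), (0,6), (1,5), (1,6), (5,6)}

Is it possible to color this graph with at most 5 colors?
A valid 5-coloring: color 1: [5]; color 2: [0]; color 3: [6]; color 4: [1].
(χ(G) = 4 ≤ 5.)

Yes, G is 5-colorable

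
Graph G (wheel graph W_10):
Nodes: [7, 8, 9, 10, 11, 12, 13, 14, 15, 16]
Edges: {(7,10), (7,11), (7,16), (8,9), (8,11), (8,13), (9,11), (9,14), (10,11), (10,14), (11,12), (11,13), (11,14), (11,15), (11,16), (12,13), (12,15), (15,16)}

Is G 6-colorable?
Yes, G is 6-colorable

A valid 6-coloring: color 1: [11]; color 2: [7, 8, 12, 14]; color 3: [9, 10, 13, 15]; color 4: [16].
(χ(G) = 4 ≤ 6.)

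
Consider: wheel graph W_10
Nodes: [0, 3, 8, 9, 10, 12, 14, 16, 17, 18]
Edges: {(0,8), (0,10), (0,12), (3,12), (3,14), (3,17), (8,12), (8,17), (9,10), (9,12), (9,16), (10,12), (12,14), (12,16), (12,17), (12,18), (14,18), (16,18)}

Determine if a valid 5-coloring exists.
Yes, G is 5-colorable

A valid 5-coloring: color 1: [12]; color 2: [0, 9, 17, 18]; color 3: [3, 8, 10, 16]; color 4: [14].
(χ(G) = 4 ≤ 5.)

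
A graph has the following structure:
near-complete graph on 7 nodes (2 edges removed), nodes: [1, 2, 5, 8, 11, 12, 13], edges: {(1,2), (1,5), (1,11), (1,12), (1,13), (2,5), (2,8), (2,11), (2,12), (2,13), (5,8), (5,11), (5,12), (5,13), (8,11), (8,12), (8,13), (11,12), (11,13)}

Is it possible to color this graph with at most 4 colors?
No, G is not 4-colorable

The clique on vertices [2, 5, 8, 11, 12] has size 5 > 4, so it alone needs 5 colors.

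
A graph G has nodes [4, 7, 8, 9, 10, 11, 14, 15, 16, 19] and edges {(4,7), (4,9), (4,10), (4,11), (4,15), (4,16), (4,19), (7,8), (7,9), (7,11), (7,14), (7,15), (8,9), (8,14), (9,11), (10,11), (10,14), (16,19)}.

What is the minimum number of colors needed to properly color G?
χ(G) = 4

Clique number ω(G) = 4 (lower bound: χ ≥ ω).
The clique on [4, 7, 9, 11] has size 4, forcing χ ≥ 4, and the coloring below uses 4 colors, so χ(G) = 4.
A valid 4-coloring: color 1: [4, 8]; color 2: [7, 10, 16]; color 3: [9, 14, 15, 19]; color 4: [11].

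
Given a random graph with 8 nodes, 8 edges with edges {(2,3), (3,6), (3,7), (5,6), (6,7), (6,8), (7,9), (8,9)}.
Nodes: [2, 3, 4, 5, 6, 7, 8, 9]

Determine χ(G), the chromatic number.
Clique number ω(G) = 3 (lower bound: χ ≥ ω).
The clique on [3, 6, 7] has size 3, forcing χ ≥ 3, and the coloring below uses 3 colors, so χ(G) = 3.
A valid 3-coloring: color 1: [2, 4, 6, 9]; color 2: [3, 5, 8]; color 3: [7].

χ(G) = 3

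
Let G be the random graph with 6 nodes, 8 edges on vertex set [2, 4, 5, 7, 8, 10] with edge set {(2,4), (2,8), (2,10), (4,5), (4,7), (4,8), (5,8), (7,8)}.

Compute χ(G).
χ(G) = 3

Clique number ω(G) = 3 (lower bound: χ ≥ ω).
The clique on [2, 4, 8] has size 3, forcing χ ≥ 3, and the coloring below uses 3 colors, so χ(G) = 3.
A valid 3-coloring: color 1: [4, 10]; color 2: [8]; color 3: [2, 5, 7].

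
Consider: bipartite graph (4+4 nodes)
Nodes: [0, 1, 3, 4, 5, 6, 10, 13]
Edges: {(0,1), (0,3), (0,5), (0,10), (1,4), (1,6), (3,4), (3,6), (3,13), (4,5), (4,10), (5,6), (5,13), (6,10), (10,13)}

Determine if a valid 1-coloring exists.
No, G is not 1-colorable

Edge (0,1) forces its endpoints to differ, so 1 color is not enough.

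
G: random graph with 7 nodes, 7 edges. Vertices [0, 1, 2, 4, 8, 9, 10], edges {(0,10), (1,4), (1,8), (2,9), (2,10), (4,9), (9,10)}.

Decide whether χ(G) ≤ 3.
Yes, G is 3-colorable

A valid 3-coloring: color 1: [0, 1, 9]; color 2: [4, 8, 10]; color 3: [2].
(χ(G) = 3 ≤ 3.)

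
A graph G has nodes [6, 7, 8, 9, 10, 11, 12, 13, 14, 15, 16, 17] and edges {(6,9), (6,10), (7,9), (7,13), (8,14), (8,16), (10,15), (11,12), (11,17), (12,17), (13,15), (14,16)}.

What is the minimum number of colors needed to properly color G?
Clique number ω(G) = 3 (lower bound: χ ≥ ω).
The clique on [8, 14, 16] has size 3, forcing χ ≥ 3, and the coloring below uses 3 colors, so χ(G) = 3.
A valid 3-coloring: color 1: [8, 9, 10, 12, 13]; color 2: [6, 7, 11, 15, 16]; color 3: [14, 17].

χ(G) = 3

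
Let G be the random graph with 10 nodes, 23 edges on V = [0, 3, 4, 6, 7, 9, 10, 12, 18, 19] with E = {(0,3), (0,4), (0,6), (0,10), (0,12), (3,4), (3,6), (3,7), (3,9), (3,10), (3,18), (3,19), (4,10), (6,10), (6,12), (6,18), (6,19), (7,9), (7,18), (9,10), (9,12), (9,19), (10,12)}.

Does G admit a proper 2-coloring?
No, G is not 2-colorable

The clique on vertices [0, 3, 4, 10] has size 4 > 2, so it alone needs 4 colors.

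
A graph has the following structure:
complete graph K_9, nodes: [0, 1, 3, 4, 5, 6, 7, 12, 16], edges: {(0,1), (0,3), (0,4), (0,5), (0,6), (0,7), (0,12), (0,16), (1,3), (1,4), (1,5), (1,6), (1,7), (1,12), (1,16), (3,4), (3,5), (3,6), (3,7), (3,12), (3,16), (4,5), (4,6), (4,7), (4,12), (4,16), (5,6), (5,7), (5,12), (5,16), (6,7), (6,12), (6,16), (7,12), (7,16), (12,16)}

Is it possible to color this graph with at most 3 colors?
No, G is not 3-colorable

The clique on vertices [0, 1, 3, 4, 5, 6, 7, 12, 16] has size 9 > 3, so it alone needs 9 colors.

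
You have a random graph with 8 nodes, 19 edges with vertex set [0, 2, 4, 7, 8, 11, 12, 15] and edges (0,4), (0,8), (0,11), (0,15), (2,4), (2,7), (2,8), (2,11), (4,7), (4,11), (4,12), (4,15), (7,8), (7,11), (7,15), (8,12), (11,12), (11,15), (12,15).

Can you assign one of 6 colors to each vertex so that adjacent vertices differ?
Yes, G is 6-colorable

A valid 6-coloring: color 1: [8, 11]; color 2: [4]; color 3: [0, 7, 12]; color 4: [2, 15].
(χ(G) = 4 ≤ 6.)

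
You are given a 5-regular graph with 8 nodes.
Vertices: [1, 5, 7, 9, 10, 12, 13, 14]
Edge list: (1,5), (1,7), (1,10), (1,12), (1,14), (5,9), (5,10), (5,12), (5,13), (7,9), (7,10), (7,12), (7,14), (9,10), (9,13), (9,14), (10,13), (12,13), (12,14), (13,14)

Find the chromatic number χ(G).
Clique number ω(G) = 4 (lower bound: χ ≥ ω).
The clique on [1, 7, 12, 14] has size 4, forcing χ ≥ 4, and the coloring below uses 4 colors, so χ(G) = 4.
A valid 4-coloring: color 1: [10, 12]; color 2: [1, 9]; color 3: [7, 13]; color 4: [5, 14].

χ(G) = 4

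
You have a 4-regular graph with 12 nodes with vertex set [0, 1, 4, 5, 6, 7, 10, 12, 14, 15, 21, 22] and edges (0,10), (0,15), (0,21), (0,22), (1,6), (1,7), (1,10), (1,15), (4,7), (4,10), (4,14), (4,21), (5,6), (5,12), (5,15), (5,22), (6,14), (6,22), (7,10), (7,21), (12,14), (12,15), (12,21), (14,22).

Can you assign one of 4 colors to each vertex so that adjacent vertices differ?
Yes, G is 4-colorable

A valid 4-coloring: color 1: [1, 4, 12, 22]; color 2: [6, 10, 15, 21]; color 3: [0, 5, 7, 14].
(χ(G) = 3 ≤ 4.)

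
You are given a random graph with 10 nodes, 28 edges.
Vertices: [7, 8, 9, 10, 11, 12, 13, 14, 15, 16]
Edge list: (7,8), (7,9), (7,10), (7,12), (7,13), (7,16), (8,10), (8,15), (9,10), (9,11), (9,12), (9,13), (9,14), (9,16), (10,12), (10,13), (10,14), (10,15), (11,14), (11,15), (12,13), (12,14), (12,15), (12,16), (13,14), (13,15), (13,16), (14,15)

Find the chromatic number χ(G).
χ(G) = 5

Clique number ω(G) = 5 (lower bound: χ ≥ ω).
The clique on [7, 9, 12, 13, 16] has size 5, forcing χ ≥ 5, and the coloring below uses 5 colors, so χ(G) = 5.
A valid 5-coloring: color 1: [10, 11, 16]; color 2: [8, 12]; color 3: [13]; color 4: [9, 15]; color 5: [7, 14].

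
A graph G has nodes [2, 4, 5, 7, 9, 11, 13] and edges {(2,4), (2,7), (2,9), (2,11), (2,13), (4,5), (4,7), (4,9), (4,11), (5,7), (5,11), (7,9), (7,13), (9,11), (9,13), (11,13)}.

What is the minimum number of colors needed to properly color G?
Clique number ω(G) = 4 (lower bound: χ ≥ ω).
The clique on [2, 4, 9, 11] has size 4, forcing χ ≥ 4, and the coloring below uses 4 colors, so χ(G) = 4.
A valid 4-coloring: color 1: [4, 13]; color 2: [2, 5]; color 3: [7, 11]; color 4: [9].

χ(G) = 4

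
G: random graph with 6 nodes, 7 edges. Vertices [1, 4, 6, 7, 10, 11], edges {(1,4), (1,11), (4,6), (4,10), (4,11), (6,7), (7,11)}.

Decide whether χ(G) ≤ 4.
A valid 4-coloring: color 1: [4, 7]; color 2: [6, 10, 11]; color 3: [1].
(χ(G) = 3 ≤ 4.)

Yes, G is 4-colorable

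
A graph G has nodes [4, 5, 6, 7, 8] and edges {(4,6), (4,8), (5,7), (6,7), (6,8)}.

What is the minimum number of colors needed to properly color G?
χ(G) = 3

Clique number ω(G) = 3 (lower bound: χ ≥ ω).
The clique on [4, 6, 8] has size 3, forcing χ ≥ 3, and the coloring below uses 3 colors, so χ(G) = 3.
A valid 3-coloring: color 1: [5, 6]; color 2: [7, 8]; color 3: [4].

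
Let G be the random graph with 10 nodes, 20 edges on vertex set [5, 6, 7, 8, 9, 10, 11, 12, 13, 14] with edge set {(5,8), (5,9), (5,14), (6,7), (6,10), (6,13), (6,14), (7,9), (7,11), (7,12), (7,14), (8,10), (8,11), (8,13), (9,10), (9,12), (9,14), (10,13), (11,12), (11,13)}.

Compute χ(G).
χ(G) = 4

Clique number ω(G) = 3 (lower bound: χ ≥ ω).
Suppose a proper 3-coloring c exists. The clique [5, 9, 14] takes 3 distinct colors; by symmetry let c(5) = 1, c(9) = 2, c(14) = 3.
- Vertex 7: neighbors [9, 14] already have colors [2, 3] ⇒ c(7) = 1.
- Vertex 6: neighbors [7, 14] already have colors [1, 3] ⇒ c(6) = 2.
- Vertex 12: neighbors [7, 9] already have colors [1, 2] ⇒ c(12) = 3.
- Vertex 11: neighbors [7, 12] already have colors [1, 3] ⇒ c(11) = 2.
- Vertex 8: neighbors [5, 11] already have colors [1, 2] ⇒ c(8) = 3.
- Vertex 10: neighbors [6, 8] already have colors [2, 3] ⇒ c(10) = 1.
- Vertex 13: neighbors [10, 6, 8] already have colors [1, 2, 3] — all 3 colors blocked. Contradiction.
The forced assignments end in a contradiction, so G has no proper 3-coloring (χ ≥ 4).
The coloring below uses 4 colors, so χ(G) = 4.
A valid 4-coloring: color 1: [5, 7, 10]; color 2: [6, 9, 11]; color 3: [8, 12, 14]; color 4: [13].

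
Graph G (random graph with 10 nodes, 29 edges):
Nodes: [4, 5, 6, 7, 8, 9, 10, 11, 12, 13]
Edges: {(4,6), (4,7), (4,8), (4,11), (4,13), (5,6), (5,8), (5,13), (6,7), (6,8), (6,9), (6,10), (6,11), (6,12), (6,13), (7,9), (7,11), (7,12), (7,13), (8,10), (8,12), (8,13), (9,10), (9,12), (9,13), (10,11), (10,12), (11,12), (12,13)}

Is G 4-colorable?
No, G is not 4-colorable

The clique on vertices [6, 7, 9, 12, 13] has size 5 > 4, so it alone needs 5 colors.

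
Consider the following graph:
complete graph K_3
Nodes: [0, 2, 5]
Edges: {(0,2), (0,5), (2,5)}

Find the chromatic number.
Clique number ω(G) = 3 (lower bound: χ ≥ ω).
The clique on [0, 2, 5] has size 3, forcing χ ≥ 3, and the coloring below uses 3 colors, so χ(G) = 3.
A valid 3-coloring: color 1: [0]; color 2: [2]; color 3: [5].

χ(G) = 3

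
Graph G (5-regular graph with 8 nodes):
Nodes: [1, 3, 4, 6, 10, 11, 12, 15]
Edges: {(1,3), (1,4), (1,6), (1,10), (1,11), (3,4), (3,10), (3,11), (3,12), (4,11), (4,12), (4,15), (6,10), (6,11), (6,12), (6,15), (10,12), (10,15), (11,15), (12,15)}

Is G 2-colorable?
The clique on vertices [1, 3, 4, 11] has size 4 > 2, so it alone needs 4 colors.

No, G is not 2-colorable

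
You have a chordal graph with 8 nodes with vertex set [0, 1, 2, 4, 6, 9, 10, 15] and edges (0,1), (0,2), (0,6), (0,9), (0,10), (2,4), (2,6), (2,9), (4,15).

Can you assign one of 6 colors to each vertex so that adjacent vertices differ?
A valid 6-coloring: color 1: [0, 4]; color 2: [1, 2, 10, 15]; color 3: [6, 9].
(χ(G) = 3 ≤ 6.)

Yes, G is 6-colorable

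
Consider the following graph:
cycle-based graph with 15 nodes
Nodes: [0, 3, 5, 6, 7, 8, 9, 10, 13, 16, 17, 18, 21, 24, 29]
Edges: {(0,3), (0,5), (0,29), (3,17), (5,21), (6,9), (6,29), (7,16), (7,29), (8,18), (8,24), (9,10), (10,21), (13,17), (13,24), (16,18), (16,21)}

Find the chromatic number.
χ(G) = 3

Clique number ω(G) = 2 (lower bound: χ ≥ ω).
Odd cycle [10, 9, 6, 29, 0, 5, 21] needs 3 colors (χ ≥ 3).
The coloring below uses 3 colors, so χ(G) = 3.
A valid 3-coloring: color 1: [0, 7, 9, 17, 18, 21, 24]; color 2: [3, 5, 8, 10, 13, 16, 29]; color 3: [6].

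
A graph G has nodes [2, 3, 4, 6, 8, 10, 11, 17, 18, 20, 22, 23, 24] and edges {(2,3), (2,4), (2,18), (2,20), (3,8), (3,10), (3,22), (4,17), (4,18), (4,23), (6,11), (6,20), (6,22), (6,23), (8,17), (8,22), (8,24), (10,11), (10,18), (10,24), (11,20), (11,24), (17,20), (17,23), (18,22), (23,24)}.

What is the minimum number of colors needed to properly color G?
χ(G) = 3

Clique number ω(G) = 3 (lower bound: χ ≥ ω).
The clique on [2, 4, 18] has size 3, forcing χ ≥ 3, and the coloring below uses 3 colors, so χ(G) = 3.
A valid 3-coloring: color 1: [2, 8, 11, 23]; color 2: [3, 6, 17, 18, 24]; color 3: [4, 10, 20, 22].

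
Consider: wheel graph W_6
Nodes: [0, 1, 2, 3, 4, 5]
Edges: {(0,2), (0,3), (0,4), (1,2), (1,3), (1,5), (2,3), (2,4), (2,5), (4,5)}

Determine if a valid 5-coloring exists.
Yes, G is 5-colorable

A valid 5-coloring: color 1: [2]; color 2: [3, 5]; color 3: [0, 1]; color 4: [4].
(χ(G) = 4 ≤ 5.)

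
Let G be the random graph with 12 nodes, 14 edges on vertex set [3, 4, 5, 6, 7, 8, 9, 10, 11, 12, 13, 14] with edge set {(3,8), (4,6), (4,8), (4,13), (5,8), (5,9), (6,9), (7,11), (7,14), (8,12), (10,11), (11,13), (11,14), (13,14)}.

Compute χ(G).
χ(G) = 3

Clique number ω(G) = 3 (lower bound: χ ≥ ω).
The clique on [7, 11, 14] has size 3, forcing χ ≥ 3, and the coloring below uses 3 colors, so χ(G) = 3.
A valid 3-coloring: color 1: [7, 8, 9, 10, 13]; color 2: [3, 4, 5, 11, 12]; color 3: [6, 14].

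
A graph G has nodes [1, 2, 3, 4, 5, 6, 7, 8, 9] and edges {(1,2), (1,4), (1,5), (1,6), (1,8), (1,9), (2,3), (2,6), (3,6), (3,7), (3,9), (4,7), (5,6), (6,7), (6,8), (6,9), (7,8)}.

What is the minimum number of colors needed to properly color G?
Clique number ω(G) = 3 (lower bound: χ ≥ ω).
Odd cycle [3, 7, 8, 1, 2] needs 3 colors (χ ≥ 3).
Vertex 6 is adjacent to every vertex of [1, 2, 3, 7, 8], which already need 3 colors among themselves, so 6 needs a new color (χ ≥ 4).
The coloring below uses 4 colors, so χ(G) = 4.
A valid 4-coloring: color 1: [4, 6]; color 2: [1, 3]; color 3: [2, 5, 7, 9]; color 4: [8].

χ(G) = 4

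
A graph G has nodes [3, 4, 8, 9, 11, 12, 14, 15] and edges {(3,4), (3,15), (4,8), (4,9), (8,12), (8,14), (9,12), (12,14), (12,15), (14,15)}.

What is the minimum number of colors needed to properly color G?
Clique number ω(G) = 3 (lower bound: χ ≥ ω).
The clique on [8, 12, 14] has size 3, forcing χ ≥ 3, and the coloring below uses 3 colors, so χ(G) = 3.
A valid 3-coloring: color 1: [4, 11, 12]; color 2: [3, 9, 14]; color 3: [8, 15].

χ(G) = 3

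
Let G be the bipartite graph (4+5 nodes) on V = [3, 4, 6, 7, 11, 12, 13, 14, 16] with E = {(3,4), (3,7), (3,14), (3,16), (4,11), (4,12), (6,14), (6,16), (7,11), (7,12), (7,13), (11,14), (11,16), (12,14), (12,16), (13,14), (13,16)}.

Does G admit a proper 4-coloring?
A valid 4-coloring: color 1: [4, 7, 14, 16]; color 2: [3, 6, 11, 12, 13].
(χ(G) = 2 ≤ 4.)

Yes, G is 4-colorable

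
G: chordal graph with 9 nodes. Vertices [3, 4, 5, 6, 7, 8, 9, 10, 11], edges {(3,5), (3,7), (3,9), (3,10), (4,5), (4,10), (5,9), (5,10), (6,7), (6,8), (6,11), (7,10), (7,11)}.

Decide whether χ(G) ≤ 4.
Yes, G is 4-colorable

A valid 4-coloring: color 1: [5, 7, 8]; color 2: [6, 9, 10]; color 3: [3, 4, 11].
(χ(G) = 3 ≤ 4.)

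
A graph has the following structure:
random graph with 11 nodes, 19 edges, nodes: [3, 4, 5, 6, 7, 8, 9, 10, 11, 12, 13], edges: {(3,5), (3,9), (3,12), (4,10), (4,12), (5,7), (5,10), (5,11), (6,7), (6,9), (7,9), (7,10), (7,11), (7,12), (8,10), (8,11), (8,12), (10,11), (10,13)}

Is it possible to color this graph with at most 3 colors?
No, G is not 3-colorable

The clique on vertices [5, 7, 10, 11] has size 4 > 3, so it alone needs 4 colors.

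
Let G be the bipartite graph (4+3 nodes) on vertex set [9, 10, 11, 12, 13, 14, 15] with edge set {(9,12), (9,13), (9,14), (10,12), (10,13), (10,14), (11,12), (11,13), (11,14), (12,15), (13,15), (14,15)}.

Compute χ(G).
χ(G) = 2

Clique number ω(G) = 2 (lower bound: χ ≥ ω).
The graph is bipartite (no odd cycle), so 2 colors suffice: χ(G) = 2.
A valid 2-coloring: color 1: [12, 13, 14]; color 2: [9, 10, 11, 15].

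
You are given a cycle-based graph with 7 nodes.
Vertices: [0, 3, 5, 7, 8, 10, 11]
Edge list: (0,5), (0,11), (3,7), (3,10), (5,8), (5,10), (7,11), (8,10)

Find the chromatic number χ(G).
χ(G) = 3

Clique number ω(G) = 3 (lower bound: χ ≥ ω).
The clique on [5, 8, 10] has size 3, forcing χ ≥ 3, and the coloring below uses 3 colors, so χ(G) = 3.
A valid 3-coloring: color 1: [0, 7, 10]; color 2: [3, 5, 11]; color 3: [8].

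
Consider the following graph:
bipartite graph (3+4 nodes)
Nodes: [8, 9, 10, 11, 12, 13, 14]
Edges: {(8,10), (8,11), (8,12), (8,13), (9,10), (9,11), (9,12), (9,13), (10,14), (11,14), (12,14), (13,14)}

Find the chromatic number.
Clique number ω(G) = 2 (lower bound: χ ≥ ω).
The graph is bipartite (no odd cycle), so 2 colors suffice: χ(G) = 2.
A valid 2-coloring: color 1: [8, 9, 14]; color 2: [10, 11, 12, 13].

χ(G) = 2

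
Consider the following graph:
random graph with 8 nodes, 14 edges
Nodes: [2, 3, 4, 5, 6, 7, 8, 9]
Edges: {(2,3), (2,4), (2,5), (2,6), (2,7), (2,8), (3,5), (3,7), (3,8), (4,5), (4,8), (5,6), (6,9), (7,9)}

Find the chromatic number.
χ(G) = 3

Clique number ω(G) = 3 (lower bound: χ ≥ ω).
The clique on [2, 3, 8] has size 3, forcing χ ≥ 3, and the coloring below uses 3 colors, so χ(G) = 3.
A valid 3-coloring: color 1: [2, 9]; color 2: [5, 7, 8]; color 3: [3, 4, 6].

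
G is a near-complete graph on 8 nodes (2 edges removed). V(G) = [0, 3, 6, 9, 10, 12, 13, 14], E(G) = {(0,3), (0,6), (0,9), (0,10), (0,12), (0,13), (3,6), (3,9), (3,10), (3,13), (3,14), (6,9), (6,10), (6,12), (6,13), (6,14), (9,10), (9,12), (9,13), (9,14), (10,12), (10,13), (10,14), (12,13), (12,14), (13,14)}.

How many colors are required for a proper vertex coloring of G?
Clique number ω(G) = 6 (lower bound: χ ≥ ω).
The clique on [0, 3, 6, 9, 10, 13] has size 6, forcing χ ≥ 6, and the coloring below uses 6 colors, so χ(G) = 6.
A valid 6-coloring: color 1: [9]; color 2: [10]; color 3: [13]; color 4: [6]; color 5: [3, 12]; color 6: [0, 14].

χ(G) = 6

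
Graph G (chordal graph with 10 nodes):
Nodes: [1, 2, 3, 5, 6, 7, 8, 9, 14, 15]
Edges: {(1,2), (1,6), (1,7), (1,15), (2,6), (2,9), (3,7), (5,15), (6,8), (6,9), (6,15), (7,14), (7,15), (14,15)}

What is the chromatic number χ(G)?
Clique number ω(G) = 3 (lower bound: χ ≥ ω).
The clique on [1, 2, 6] has size 3, forcing χ ≥ 3, and the coloring below uses 3 colors, so χ(G) = 3.
A valid 3-coloring: color 1: [2, 3, 8, 15]; color 2: [5, 6, 7]; color 3: [1, 9, 14].

χ(G) = 3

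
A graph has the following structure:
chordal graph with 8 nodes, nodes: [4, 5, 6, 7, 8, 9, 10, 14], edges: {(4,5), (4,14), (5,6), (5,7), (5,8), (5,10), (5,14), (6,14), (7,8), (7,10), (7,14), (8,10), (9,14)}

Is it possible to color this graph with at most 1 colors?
No, G is not 1-colorable

The clique on vertices [5, 7, 8, 10] has size 4 > 1, so it alone needs 4 colors.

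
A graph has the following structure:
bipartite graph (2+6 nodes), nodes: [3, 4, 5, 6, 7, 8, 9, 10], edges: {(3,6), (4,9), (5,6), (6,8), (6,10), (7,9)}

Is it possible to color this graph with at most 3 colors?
Yes, G is 3-colorable

A valid 3-coloring: color 1: [6, 9]; color 2: [3, 4, 5, 7, 8, 10].
(χ(G) = 2 ≤ 3.)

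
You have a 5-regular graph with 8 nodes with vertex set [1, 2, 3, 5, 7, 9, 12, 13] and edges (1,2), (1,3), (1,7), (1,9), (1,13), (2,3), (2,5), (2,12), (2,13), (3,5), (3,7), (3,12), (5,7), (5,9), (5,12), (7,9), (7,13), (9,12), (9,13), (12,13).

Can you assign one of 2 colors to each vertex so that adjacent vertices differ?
The clique on vertices [1, 7, 9, 13] has size 4 > 2, so it alone needs 4 colors.

No, G is not 2-colorable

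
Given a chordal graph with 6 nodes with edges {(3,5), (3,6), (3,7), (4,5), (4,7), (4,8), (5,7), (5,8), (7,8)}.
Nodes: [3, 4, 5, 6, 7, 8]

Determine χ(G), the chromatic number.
χ(G) = 4

Clique number ω(G) = 4 (lower bound: χ ≥ ω).
The clique on [4, 5, 7, 8] has size 4, forcing χ ≥ 4, and the coloring below uses 4 colors, so χ(G) = 4.
A valid 4-coloring: color 1: [6, 7]; color 2: [5]; color 3: [3, 4]; color 4: [8].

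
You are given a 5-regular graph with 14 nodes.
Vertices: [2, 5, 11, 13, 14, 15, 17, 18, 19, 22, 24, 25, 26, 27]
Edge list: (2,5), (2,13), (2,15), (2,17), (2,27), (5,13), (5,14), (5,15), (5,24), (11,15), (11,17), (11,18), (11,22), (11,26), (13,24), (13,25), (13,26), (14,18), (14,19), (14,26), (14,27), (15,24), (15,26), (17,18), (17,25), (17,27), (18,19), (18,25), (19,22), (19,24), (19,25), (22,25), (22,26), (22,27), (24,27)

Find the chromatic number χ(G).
χ(G) = 4

Clique number ω(G) = 3 (lower bound: χ ≥ ω).
Suppose a proper 3-coloring c exists. The clique [2, 5, 13] takes 3 distinct colors; by symmetry let c(2) = 1, c(5) = 2, c(13) = 3.
- Vertex 15: neighbors [2, 5] already have colors [1, 2] ⇒ c(15) = 3.
- Vertex 24: neighbors [5, 13] already have colors [2, 3] ⇒ c(24) = 1.
- Vertex 11: neighbors [15] already have colors [3]; try each remaining color.
- Case c(11) = 1:
  - Vertex 26: neighbors [11, 13] already have colors [1, 3] ⇒ c(26) = 2.
  - Vertex 22: neighbors [11, 26] already have colors [1, 2] ⇒ c(22) = 3.
  - Vertex 19: neighbors [24, 22] already have colors [1, 3] ⇒ c(19) = 2.
  - Vertex 18: neighbors [11, 19] already have colors [1, 2] ⇒ c(18) = 3.
  - Vertex 17: neighbors [2, 18] already have colors [1, 3] ⇒ c(17) = 2.
  - Vertex 27: neighbors [2, 17, 22] already have colors [1, 2, 3] — all 3 colors blocked. Contradiction.
- Case c(11) = 2:
  - Vertex 17: neighbors [2, 11] already have colors [1, 2] ⇒ c(17) = 3.
  - Vertex 18: neighbors [11, 17] already have colors [2, 3] ⇒ c(18) = 1.
  - Vertex 14: neighbors [18, 5] already have colors [1, 2] ⇒ c(14) = 3.
  - Vertex 19: neighbors [18, 14] already have colors [1, 3] ⇒ c(19) = 2.
  - Vertex 25: neighbors [18, 19, 13] already have colors [1, 2, 3] — all 3 colors blocked. Contradiction.
Every case ends in a contradiction, so G has no proper 3-coloring (χ ≥ 4).
The coloring below uses 4 colors, so χ(G) = 4.
A valid 4-coloring: color 1: [2, 11, 14, 24, 25]; color 2: [13, 15, 17, 19]; color 3: [5, 18, 22]; color 4: [26, 27].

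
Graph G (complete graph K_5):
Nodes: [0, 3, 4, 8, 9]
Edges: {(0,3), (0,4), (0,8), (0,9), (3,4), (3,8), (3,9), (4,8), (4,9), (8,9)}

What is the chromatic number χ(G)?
Clique number ω(G) = 5 (lower bound: χ ≥ ω).
The clique on [0, 3, 4, 8, 9] has size 5, forcing χ ≥ 5, and the coloring below uses 5 colors, so χ(G) = 5.
A valid 5-coloring: color 1: [8]; color 2: [0]; color 3: [3]; color 4: [4]; color 5: [9].

χ(G) = 5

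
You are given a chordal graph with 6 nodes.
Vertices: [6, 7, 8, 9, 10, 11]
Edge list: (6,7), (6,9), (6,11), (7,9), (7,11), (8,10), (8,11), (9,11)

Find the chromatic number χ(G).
Clique number ω(G) = 4 (lower bound: χ ≥ ω).
The clique on [6, 7, 9, 11] has size 4, forcing χ ≥ 4, and the coloring below uses 4 colors, so χ(G) = 4.
A valid 4-coloring: color 1: [10, 11]; color 2: [6, 8]; color 3: [9]; color 4: [7].

χ(G) = 4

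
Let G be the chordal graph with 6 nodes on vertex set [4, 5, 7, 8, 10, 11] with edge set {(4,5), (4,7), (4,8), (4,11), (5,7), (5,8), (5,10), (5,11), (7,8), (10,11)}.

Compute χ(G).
Clique number ω(G) = 4 (lower bound: χ ≥ ω).
The clique on [4, 5, 7, 8] has size 4, forcing χ ≥ 4, and the coloring below uses 4 colors, so χ(G) = 4.
A valid 4-coloring: color 1: [5]; color 2: [4, 10]; color 3: [8, 11]; color 4: [7].

χ(G) = 4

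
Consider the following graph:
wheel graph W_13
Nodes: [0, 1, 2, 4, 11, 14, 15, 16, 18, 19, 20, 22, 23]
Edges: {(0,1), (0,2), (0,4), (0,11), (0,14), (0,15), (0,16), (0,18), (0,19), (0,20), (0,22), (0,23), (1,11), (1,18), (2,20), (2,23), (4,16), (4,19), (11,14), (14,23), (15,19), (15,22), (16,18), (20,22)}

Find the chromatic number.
χ(G) = 3

Clique number ω(G) = 3 (lower bound: χ ≥ ω).
The clique on [0, 1, 18] has size 3, forcing χ ≥ 3, and the coloring below uses 3 colors, so χ(G) = 3.
A valid 3-coloring: color 1: [0]; color 2: [4, 11, 15, 18, 20, 23]; color 3: [1, 2, 14, 16, 19, 22].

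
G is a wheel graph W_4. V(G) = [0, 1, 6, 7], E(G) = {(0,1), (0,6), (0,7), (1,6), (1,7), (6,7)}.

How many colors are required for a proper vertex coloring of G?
Clique number ω(G) = 4 (lower bound: χ ≥ ω).
The clique on [0, 1, 6, 7] has size 4, forcing χ ≥ 4, and the coloring below uses 4 colors, so χ(G) = 4.
A valid 4-coloring: color 1: [7]; color 2: [1]; color 3: [0]; color 4: [6].

χ(G) = 4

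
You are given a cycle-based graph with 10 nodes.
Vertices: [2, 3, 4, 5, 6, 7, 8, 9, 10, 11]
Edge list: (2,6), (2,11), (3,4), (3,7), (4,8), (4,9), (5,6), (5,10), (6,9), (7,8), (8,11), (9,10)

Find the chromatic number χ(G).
Clique number ω(G) = 2 (lower bound: χ ≥ ω).
The graph is bipartite (no odd cycle), so 2 colors suffice: χ(G) = 2.
A valid 2-coloring: color 1: [2, 3, 5, 8, 9]; color 2: [4, 6, 7, 10, 11].

χ(G) = 2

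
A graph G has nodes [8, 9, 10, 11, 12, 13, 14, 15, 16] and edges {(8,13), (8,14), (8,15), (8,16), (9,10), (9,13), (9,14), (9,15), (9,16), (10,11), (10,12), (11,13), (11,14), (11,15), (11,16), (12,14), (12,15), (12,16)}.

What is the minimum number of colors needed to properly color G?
Clique number ω(G) = 2 (lower bound: χ ≥ ω).
The graph is bipartite (no odd cycle), so 2 colors suffice: χ(G) = 2.
A valid 2-coloring: color 1: [8, 9, 11, 12]; color 2: [10, 13, 14, 15, 16].

χ(G) = 2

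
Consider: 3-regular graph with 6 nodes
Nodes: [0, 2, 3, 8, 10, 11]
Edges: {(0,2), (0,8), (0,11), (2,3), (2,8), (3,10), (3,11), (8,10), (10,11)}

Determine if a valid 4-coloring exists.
A valid 4-coloring: color 1: [2, 10]; color 2: [0, 3]; color 3: [8, 11].
(χ(G) = 3 ≤ 4.)

Yes, G is 4-colorable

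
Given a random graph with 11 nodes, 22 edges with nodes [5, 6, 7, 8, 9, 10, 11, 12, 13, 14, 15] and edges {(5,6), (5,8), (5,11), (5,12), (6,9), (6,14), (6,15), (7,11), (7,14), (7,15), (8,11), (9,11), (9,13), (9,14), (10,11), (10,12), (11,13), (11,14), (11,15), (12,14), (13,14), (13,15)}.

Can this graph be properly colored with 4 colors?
Yes, G is 4-colorable

A valid 4-coloring: color 1: [6, 11, 12]; color 2: [5, 10, 14, 15]; color 3: [7, 8, 9]; color 4: [13].
(χ(G) = 4 ≤ 4.)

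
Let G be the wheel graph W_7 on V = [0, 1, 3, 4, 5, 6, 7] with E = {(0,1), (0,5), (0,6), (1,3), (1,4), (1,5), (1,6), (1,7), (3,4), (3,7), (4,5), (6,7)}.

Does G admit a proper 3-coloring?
A valid 3-coloring: color 1: [1]; color 2: [3, 5, 6]; color 3: [0, 4, 7].
(χ(G) = 3 ≤ 3.)

Yes, G is 3-colorable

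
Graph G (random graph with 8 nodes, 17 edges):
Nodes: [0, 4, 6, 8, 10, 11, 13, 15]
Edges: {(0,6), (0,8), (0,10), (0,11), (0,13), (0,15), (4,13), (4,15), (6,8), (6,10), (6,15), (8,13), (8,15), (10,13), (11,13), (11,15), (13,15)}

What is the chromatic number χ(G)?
Clique number ω(G) = 4 (lower bound: χ ≥ ω).
The clique on [0, 8, 13, 15] has size 4, forcing χ ≥ 4, and the coloring below uses 4 colors, so χ(G) = 4.
A valid 4-coloring: color 1: [6, 13]; color 2: [0, 4]; color 3: [10, 15]; color 4: [8, 11].

χ(G) = 4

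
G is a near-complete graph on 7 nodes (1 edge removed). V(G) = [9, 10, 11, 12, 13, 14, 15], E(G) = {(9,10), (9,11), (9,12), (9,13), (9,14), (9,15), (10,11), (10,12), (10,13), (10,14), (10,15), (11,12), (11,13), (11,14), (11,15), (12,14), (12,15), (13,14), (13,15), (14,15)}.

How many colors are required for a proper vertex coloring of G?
χ(G) = 6

Clique number ω(G) = 6 (lower bound: χ ≥ ω).
The clique on [9, 10, 11, 12, 14, 15] has size 6, forcing χ ≥ 6, and the coloring below uses 6 colors, so χ(G) = 6.
A valid 6-coloring: color 1: [11]; color 2: [14]; color 3: [15]; color 4: [9]; color 5: [10]; color 6: [12, 13].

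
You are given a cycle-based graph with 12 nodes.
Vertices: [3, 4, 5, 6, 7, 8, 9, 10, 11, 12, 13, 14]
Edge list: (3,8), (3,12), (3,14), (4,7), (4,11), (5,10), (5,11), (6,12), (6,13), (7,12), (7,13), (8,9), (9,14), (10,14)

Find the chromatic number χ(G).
Clique number ω(G) = 2 (lower bound: χ ≥ ω).
The graph is bipartite (no odd cycle), so 2 colors suffice: χ(G) = 2.
A valid 2-coloring: color 1: [4, 5, 8, 12, 13, 14]; color 2: [3, 6, 7, 9, 10, 11].

χ(G) = 2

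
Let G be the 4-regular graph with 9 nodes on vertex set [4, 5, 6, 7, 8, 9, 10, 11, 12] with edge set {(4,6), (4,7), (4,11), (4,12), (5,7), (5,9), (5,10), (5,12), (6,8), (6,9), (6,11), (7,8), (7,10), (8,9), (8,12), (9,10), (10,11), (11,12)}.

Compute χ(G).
χ(G) = 3

Clique number ω(G) = 3 (lower bound: χ ≥ ω).
The clique on [4, 11, 12] has size 3, forcing χ ≥ 3, and the coloring below uses 3 colors, so χ(G) = 3.
A valid 3-coloring: color 1: [7, 9, 11]; color 2: [4, 5, 8]; color 3: [6, 10, 12].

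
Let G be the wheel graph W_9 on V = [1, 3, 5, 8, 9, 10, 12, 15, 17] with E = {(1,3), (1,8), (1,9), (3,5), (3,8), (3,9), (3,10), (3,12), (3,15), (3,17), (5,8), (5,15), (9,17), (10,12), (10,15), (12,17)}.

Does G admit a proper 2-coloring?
No, G is not 2-colorable

The clique on vertices [1, 3, 8] has size 3 > 2, so it alone needs 3 colors.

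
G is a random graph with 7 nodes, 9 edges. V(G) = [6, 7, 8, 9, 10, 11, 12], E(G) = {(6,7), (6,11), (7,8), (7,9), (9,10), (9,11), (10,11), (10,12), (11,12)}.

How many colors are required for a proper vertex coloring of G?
Clique number ω(G) = 3 (lower bound: χ ≥ ω).
The clique on [9, 10, 11] has size 3, forcing χ ≥ 3, and the coloring below uses 3 colors, so χ(G) = 3.
A valid 3-coloring: color 1: [7, 11]; color 2: [6, 8, 9, 12]; color 3: [10].

χ(G) = 3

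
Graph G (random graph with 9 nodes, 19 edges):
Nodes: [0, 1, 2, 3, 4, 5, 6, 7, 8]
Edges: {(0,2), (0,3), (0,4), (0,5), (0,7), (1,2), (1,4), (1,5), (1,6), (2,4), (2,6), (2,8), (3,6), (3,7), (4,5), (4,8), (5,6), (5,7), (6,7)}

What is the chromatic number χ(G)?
χ(G) = 4

Clique number ω(G) = 3 (lower bound: χ ≥ ω).
Odd cycle [0, 4, 1, 6, 7] needs 3 colors (χ ≥ 3).
Vertex 5 is adjacent to every vertex of [0, 1, 4, 6, 7], which already need 3 colors among themselves, so 5 needs a new color (χ ≥ 4).
The coloring below uses 4 colors, so χ(G) = 4.
A valid 4-coloring: color 1: [4, 6]; color 2: [2, 7]; color 3: [0, 1, 8]; color 4: [3, 5].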